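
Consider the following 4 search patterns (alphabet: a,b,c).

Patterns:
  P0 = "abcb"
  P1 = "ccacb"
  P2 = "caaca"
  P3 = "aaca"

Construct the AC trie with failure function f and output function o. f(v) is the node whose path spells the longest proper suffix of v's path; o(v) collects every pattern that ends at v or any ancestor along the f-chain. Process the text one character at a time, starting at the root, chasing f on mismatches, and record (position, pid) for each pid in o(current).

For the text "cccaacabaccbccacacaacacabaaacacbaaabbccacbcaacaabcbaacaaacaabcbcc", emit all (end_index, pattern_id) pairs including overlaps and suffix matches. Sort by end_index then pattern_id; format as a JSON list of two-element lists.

Build automaton:
Trie nodes:
  n0 'ε': a→1 c→5
  n1 'a': a→14 b→2
  n2 'ab': c→3
  n3 'abc': b→4
  n4 'abcb': ·  ←P0
  n5 'c': a→10 c→6
  n6 'cc': a→7
  n7 'cca': c→8
  n8 'ccac': b→9
  n9 'ccacb': ·  ←P1
  n10 'ca': a→11
  n11 'caa': c→12
  n12 'caac': a→13
  n13 'caaca': ·  ←P2
  n14 'aa': c→15
  n15 'aac': a→16
  n16 'aaca': ·  ←P3

BFS fail/out derivation:
  fail(1) 'a': from fail(0)=0 chase 'a': 0 ⇒ 0;  out=∅∪out(0)=∅
  fail(5) 'c': from fail(0)=0 chase 'c': 0 ⇒ 0;  out=∅∪out(0)=∅
  fail(2) 'ab': from fail(1)=0 chase 'b': 0 ⇒ 0;  out=∅∪out(0)=∅
  fail(6) 'cc': from fail(5)=0 chase 'c': 0 ⇒ 5;  out=∅∪out(5)=∅
  fail(10) 'ca': from fail(5)=0 chase 'a': 0 ⇒ 1;  out=∅∪out(1)=∅
  fail(14) 'aa': from fail(1)=0 chase 'a': 0 ⇒ 1;  out=∅∪out(1)=∅
  fail(3) 'abc': from fail(2)=0 chase 'c': 0 ⇒ 5;  out=∅∪out(5)=∅
  fail(7) 'cca': from fail(6)=5 chase 'a': 5 ⇒ 10;  out=∅∪out(10)=∅
  fail(11) 'caa': from fail(10)=1 chase 'a': 1 ⇒ 14;  out=∅∪out(14)=∅
  fail(15) 'aac': from fail(14)=1 chase 'c': 1→0 ⇒ 5;  out=∅∪out(5)=∅
  fail(4) 'abcb': from fail(3)=5 chase 'b': 5→0 ⇒ 0;  out={0}∪out(0)={0}
  fail(8) 'ccac': from fail(7)=10 chase 'c': 10→1→0 ⇒ 5;  out=∅∪out(5)=∅
  fail(12) 'caac': from fail(11)=14 chase 'c': 14 ⇒ 15;  out=∅∪out(15)=∅
  fail(16) 'aaca': from fail(15)=5 chase 'a': 5 ⇒ 10;  out={3}∪out(10)={3}
  fail(9) 'ccacb': from fail(8)=5 chase 'b': 5→0 ⇒ 0;  out={1}∪out(0)={1}
  fail(13) 'caaca': from fail(12)=15 chase 'a': 15 ⇒ 16;  out={2}∪out(16)={2,3}

Run:
[0] read 'c'  n0⇒n5
[1] read 'c'  n5⇒n6
[2] read 'c'  n6⇒n6 ·f
[3] read 'a'  n6⇒n7
[4] read 'a'  n7⇒n11 ·f
[5] read 'c'  n11⇒n12
[6] read 'a'  n12⇒n13  emit P2@[2:6],P3@[3:6]
[7] read 'b'  n13⇒n2 ·f
[8] read 'a'  n2⇒n1 ·f
[9] read 'c'  n1⇒n5 ·f
[10] read 'c'  n5⇒n6
[11] read 'b'  n6⇒n0 ·f
[12] read 'c'  n0⇒n5
[13] read 'c'  n5⇒n6
[14] read 'a'  n6⇒n7
[15] read 'c'  n7⇒n8
[16] read 'a'  n8⇒n10 ·f
[17] read 'c'  n10⇒n5 ·f
[18] read 'a'  n5⇒n10
[19] read 'a'  n10⇒n11
[20] read 'c'  n11⇒n12
[21] read 'a'  n12⇒n13  emit P2@[17:21],P3@[18:21]
[22] read 'c'  n13⇒n5 ·f
[23] read 'a'  n5⇒n10
[24] read 'b'  n10⇒n2 ·f
[25] read 'a'  n2⇒n1 ·f
[26] read 'a'  n1⇒n14
[27] read 'a'  n14⇒n14 ·f
[28] read 'c'  n14⇒n15
[29] read 'a'  n15⇒n16  emit P3@[26:29]
[30] read 'c'  n16⇒n5 ·f
[31] read 'b'  n5⇒n0 ·f
[32] read 'a'  n0⇒n1
[33] read 'a'  n1⇒n14
[34] read 'a'  n14⇒n14 ·f
[35] read 'b'  n14⇒n2 ·f
[36] read 'b'  n2⇒n0 ·f
[37] read 'c'  n0⇒n5
[38] read 'c'  n5⇒n6
[39] read 'a'  n6⇒n7
[40] read 'c'  n7⇒n8
[41] read 'b'  n8⇒n9  emit P1@[37:41]
[42] read 'c'  n9⇒n5 ·f
[43] read 'a'  n5⇒n10
[44] read 'a'  n10⇒n11
[45] read 'c'  n11⇒n12
[46] read 'a'  n12⇒n13  emit P2@[42:46],P3@[43:46]
[47] read 'a'  n13⇒n11 ·f
[48] read 'b'  n11⇒n2 ·f
[49] read 'c'  n2⇒n3
[50] read 'b'  n3⇒n4  emit P0@[47:50]
[51] read 'a'  n4⇒n1 ·f
[52] read 'a'  n1⇒n14
[53] read 'c'  n14⇒n15
[54] read 'a'  n15⇒n16  emit P3@[51:54]
[55] read 'a'  n16⇒n11 ·f
[56] read 'a'  n11⇒n14 ·f
[57] read 'c'  n14⇒n15
[58] read 'a'  n15⇒n16  emit P3@[55:58]
[59] read 'a'  n16⇒n11 ·f
[60] read 'b'  n11⇒n2 ·f
[61] read 'c'  n2⇒n3
[62] read 'b'  n3⇒n4  emit P0@[59:62]
[63] read 'c'  n4⇒n5 ·f
[64] read 'c'  n5⇒n6

All matches (sorted): [[6,2],[6,3],[21,2],[21,3],[29,3],[41,1],[46,2],[46,3],[50,0],[54,3],[58,3],[62,0]]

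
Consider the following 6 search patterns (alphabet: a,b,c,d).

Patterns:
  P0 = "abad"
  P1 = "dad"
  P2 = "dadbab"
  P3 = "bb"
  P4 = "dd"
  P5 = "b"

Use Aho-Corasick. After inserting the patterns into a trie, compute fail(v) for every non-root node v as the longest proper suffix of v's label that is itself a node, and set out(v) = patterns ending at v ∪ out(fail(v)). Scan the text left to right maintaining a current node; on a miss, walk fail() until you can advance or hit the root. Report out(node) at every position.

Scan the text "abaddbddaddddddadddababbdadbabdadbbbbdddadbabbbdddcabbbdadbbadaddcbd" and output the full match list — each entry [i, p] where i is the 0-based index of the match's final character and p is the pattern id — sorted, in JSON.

Construct AC machine:
Trie (insert patterns):
  n0 'ε': a→1 b→11 d→5
  n1 'a': b→2
  n2 'ab': a→3
  n3 'aba': d→4
  n4 'abad': ·  ←P0
  n5 'd': a→6 d→13
  n6 'da': d→7
  n7 'dad': b→8  ←P1
  n8 'dadb': a→9
  n9 'dadba': b→10
  n10 'dadbab': ·  ←P2
  n11 'b': b→12  ←P5
  n12 'bb': ·  ←P3
  n13 'dd': ·  ←P4

Failure links (BFS by depth):
  n1('a'): parent n0 fail=0; on 'a' 0 → fail=0;  out ∅∪∅=∅
  n5('d'): parent n0 fail=0; on 'd' 0 → fail=0;  out ∅∪∅=∅
  n11('b'): parent n0 fail=0; on 'b' 0 → fail=0;  out {5}∪∅={5}
  n2('ab'): parent n1 fail=0; on 'b' 0 → fail=11;  out ∅∪{5}={5}
  n6('da'): parent n5 fail=0; on 'a' 0 → fail=1;  out ∅∪∅=∅
  n12('bb'): parent n11 fail=0; on 'b' 0 → fail=11;  out {3}∪{5}={3,5}
  n13('dd'): parent n5 fail=0; on 'd' 0 → fail=5;  out {4}∪∅={4}
  n3('aba'): parent n2 fail=11; on 'a' 11→0 → fail=1;  out ∅∪∅=∅
  n7('dad'): parent n6 fail=1; on 'd' 1→0 → fail=5;  out {1}∪∅={1}
  n4('abad'): parent n3 fail=1; on 'd' 1→0 → fail=5;  out {0}∪∅={0}
  n8('dadb'): parent n7 fail=5; on 'b' 5→0 → fail=11;  out ∅∪{5}={5}
  n9('dadba'): parent n8 fail=11; on 'a' 11→0 → fail=1;  out ∅∪∅=∅
  n10('dadbab'): parent n9 fail=1; on 'b' 1 → fail=2;  out {2}∪{5}={2,5}

Scan:
[0] read 'a'  n0⇒n1
[1] read 'b'  n1⇒n2  emit P5@[1:1]
[2] read 'a'  n2⇒n3
[3] read 'd'  n3⇒n4  emit P0@[0:3]
[4] read 'd'  n4⇒n13 (fail-walked)  emit P4@[3:4]
[5] read 'b'  n13⇒n11 (fail-walked)  emit P5@[5:5]
[6] read 'd'  n11⇒n5 (fail-walked)
[7] read 'd'  n5⇒n13  emit P4@[6:7]
[8] read 'a'  n13⇒n6 (fail-walked)
[9] read 'd'  n6⇒n7  emit P1@[7:9]
[10] read 'd'  n7⇒n13 (fail-walked)  emit P4@[9:10]
[11] read 'd'  n13⇒n13 (fail-walked)  emit P4@[10:11]
[12] read 'd'  n13⇒n13 (fail-walked)  emit P4@[11:12]
[13] read 'd'  n13⇒n13 (fail-walked)  emit P4@[12:13]
[14] read 'd'  n13⇒n13 (fail-walked)  emit P4@[13:14]
[15] read 'a'  n13⇒n6 (fail-walked)
[16] read 'd'  n6⇒n7  emit P1@[14:16]
[17] read 'd'  n7⇒n13 (fail-walked)  emit P4@[16:17]
[18] read 'd'  n13⇒n13 (fail-walked)  emit P4@[17:18]
[19] read 'a'  n13⇒n6 (fail-walked)
[20] read 'b'  n6⇒n2 (fail-walked)  emit P5@[20:20]
[21] read 'a'  n2⇒n3
[22] read 'b'  n3⇒n2 (fail-walked)  emit P5@[22:22]
[23] read 'b'  n2⇒n12 (fail-walked)  emit P3@[22:23],P5@[23:23]
[24] read 'd'  n12⇒n5 (fail-walked)
[25] read 'a'  n5⇒n6
[26] read 'd'  n6⇒n7  emit P1@[24:26]
[27] read 'b'  n7⇒n8  emit P5@[27:27]
[28] read 'a'  n8⇒n9
[29] read 'b'  n9⇒n10  emit P2@[24:29],P5@[29:29]
[30] read 'd'  n10⇒n5 (fail-walked)
[31] read 'a'  n5⇒n6
[32] read 'd'  n6⇒n7  emit P1@[30:32]
[33] read 'b'  n7⇒n8  emit P5@[33:33]
[34] read 'b'  n8⇒n12 (fail-walked)  emit P3@[33:34],P5@[34:34]
[35] read 'b'  n12⇒n12 (fail-walked)  emit P3@[34:35],P5@[35:35]
[36] read 'b'  n12⇒n12 (fail-walked)  emit P3@[35:36],P5@[36:36]
[37] read 'd'  n12⇒n5 (fail-walked)
[38] read 'd'  n5⇒n13  emit P4@[37:38]
[39] read 'd'  n13⇒n13 (fail-walked)  emit P4@[38:39]
[40] read 'a'  n13⇒n6 (fail-walked)
[41] read 'd'  n6⇒n7  emit P1@[39:41]
[42] read 'b'  n7⇒n8  emit P5@[42:42]
[43] read 'a'  n8⇒n9
[44] read 'b'  n9⇒n10  emit P2@[39:44],P5@[44:44]
[45] read 'b'  n10⇒n12 (fail-walked)  emit P3@[44:45],P5@[45:45]
[46] read 'b'  n12⇒n12 (fail-walked)  emit P3@[45:46],P5@[46:46]
[47] read 'd'  n12⇒n5 (fail-walked)
[48] read 'd'  n5⇒n13  emit P4@[47:48]
[49] read 'd'  n13⇒n13 (fail-walked)  emit P4@[48:49]
[50] read 'c'  n13⇒n0 (fail-walked)
[51] read 'a'  n0⇒n1
[52] read 'b'  n1⇒n2  emit P5@[52:52]
[53] read 'b'  n2⇒n12 (fail-walked)  emit P3@[52:53],P5@[53:53]
[54] read 'b'  n12⇒n12 (fail-walked)  emit P3@[53:54],P5@[54:54]
[55] read 'd'  n12⇒n5 (fail-walked)
[56] read 'a'  n5⇒n6
[57] read 'd'  n6⇒n7  emit P1@[55:57]
[58] read 'b'  n7⇒n8  emit P5@[58:58]
[59] read 'b'  n8⇒n12 (fail-walked)  emit P3@[58:59],P5@[59:59]
[60] read 'a'  n12⇒n1 (fail-walked)
[61] read 'd'  n1⇒n5 (fail-walked)
[62] read 'a'  n5⇒n6
[63] read 'd'  n6⇒n7  emit P1@[61:63]
[64] read 'd'  n7⇒n13 (fail-walked)  emit P4@[63:64]
[65] read 'c'  n13⇒n0 (fail-walked)
[66] read 'b'  n0⇒n11  emit P5@[66:66]
[67] read 'd'  n11⇒n5 (fail-walked)

All matches (sorted): [[1,5],[3,0],[4,4],[5,5],[7,4],[9,1],[10,4],[11,4],[12,4],[13,4],[14,4],[16,1],[17,4],[18,4],[20,5],[22,5],[23,3],[23,5],[26,1],[27,5],[29,2],[29,5],[32,1],[33,5],[34,3],[34,5],[35,3],[35,5],[36,3],[36,5],[38,4],[39,4],[41,1],[42,5],[44,2],[44,5],[45,3],[45,5],[46,3],[46,5],[48,4],[49,4],[52,5],[53,3],[53,5],[54,3],[54,5],[57,1],[58,5],[59,3],[59,5],[63,1],[64,4],[66,5]]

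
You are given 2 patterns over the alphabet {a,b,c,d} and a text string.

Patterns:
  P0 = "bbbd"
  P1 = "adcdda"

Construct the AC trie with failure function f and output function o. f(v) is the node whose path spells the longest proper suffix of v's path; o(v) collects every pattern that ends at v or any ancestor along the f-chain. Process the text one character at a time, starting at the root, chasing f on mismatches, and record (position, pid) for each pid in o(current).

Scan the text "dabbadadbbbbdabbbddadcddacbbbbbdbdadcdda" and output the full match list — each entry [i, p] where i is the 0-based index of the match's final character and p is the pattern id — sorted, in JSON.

Construct AC machine:
Trie nodes:
  n0 'ε': a→5 b→1
  n1 'b': b→2
  n2 'bb': b→3
  n3 'bbb': d→4
  n4 'bbbd': ·  ←P0
  n5 'a': d→6
  n6 'ad': c→7
  n7 'adc': d→8
  n8 'adcd': d→9
  n9 'adcdd': a→10
  n10 'adcdda': ·  ←P1

Failure links (BFS by depth):
  fail(1) 'b': from fail(0)=0 chase 'b': 0 ⇒ 0;  out=∅∪out(0)=∅
  fail(5) 'a': from fail(0)=0 chase 'a': 0 ⇒ 0;  out=∅∪out(0)=∅
  fail(2) 'bb': from fail(1)=0 chase 'b': 0 ⇒ 1;  out=∅∪out(1)=∅
  fail(6) 'ad': from fail(5)=0 chase 'd': 0 ⇒ 0;  out=∅∪out(0)=∅
  fail(3) 'bbb': from fail(2)=1 chase 'b': 1 ⇒ 2;  out=∅∪out(2)=∅
  fail(7) 'adc': from fail(6)=0 chase 'c': 0 ⇒ 0;  out=∅∪out(0)=∅
  fail(4) 'bbbd': from fail(3)=2 chase 'd': 2→1→0 ⇒ 0;  out={0}∪out(0)={0}
  fail(8) 'adcd': from fail(7)=0 chase 'd': 0 ⇒ 0;  out=∅∪out(0)=∅
  fail(9) 'adcdd': from fail(8)=0 chase 'd': 0 ⇒ 0;  out=∅∪out(0)=∅
  fail(10) 'adcdda': from fail(9)=0 chase 'a': 0 ⇒ 5;  out={1}∪out(5)={1}

Run:
pos 0 'd': at 0
pos 1 'a': at 5
pos 2 'b': at 1 ·f
pos 3 'b': at 2
pos 4 'a': at 5 ·f
pos 5 'd': at 6
pos 6 'a': at 5 ·f
pos 7 'd': at 6
pos 8 'b': at 1 ·f
pos 9 'b': at 2
pos 10 'b': at 3
pos 11 'b': at 3 ·f
pos 12 'd': at 4  emit P0@[9:12]
pos 13 'a': at 5 ·f
pos 14 'b': at 1 ·f
pos 15 'b': at 2
pos 16 'b': at 3
pos 17 'd': at 4  emit P0@[14:17]
pos 18 'd': at 0 ·f
pos 19 'a': at 5
pos 20 'd': at 6
pos 21 'c': at 7
pos 22 'd': at 8
pos 23 'd': at 9
pos 24 'a': at 10  emit P1@[19:24]
pos 25 'c': at 0 ·f
pos 26 'b': at 1
pos 27 'b': at 2
pos 28 'b': at 3
pos 29 'b': at 3 ·f
pos 30 'b': at 3 ·f
pos 31 'd': at 4  emit P0@[28:31]
pos 32 'b': at 1 ·f
pos 33 'd': at 0 ·f
pos 34 'a': at 5
pos 35 'd': at 6
pos 36 'c': at 7
pos 37 'd': at 8
pos 38 'd': at 9
pos 39 'a': at 10  emit P1@[34:39]

Matches: [[12,0],[17,0],[24,1],[31,0],[39,1]]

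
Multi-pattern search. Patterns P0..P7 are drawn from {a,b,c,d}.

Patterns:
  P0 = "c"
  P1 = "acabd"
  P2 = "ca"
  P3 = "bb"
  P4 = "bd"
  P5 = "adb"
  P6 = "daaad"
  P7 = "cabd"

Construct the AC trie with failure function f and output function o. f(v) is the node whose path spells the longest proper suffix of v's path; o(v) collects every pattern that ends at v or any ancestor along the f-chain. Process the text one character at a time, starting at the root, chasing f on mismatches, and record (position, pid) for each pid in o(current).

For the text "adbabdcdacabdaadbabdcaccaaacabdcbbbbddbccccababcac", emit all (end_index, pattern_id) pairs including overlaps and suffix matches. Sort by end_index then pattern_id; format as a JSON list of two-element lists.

Construct AC machine:
Trie nodes:
  0='ε' goto a→2 b→8 c→1 d→13
  1='c' goto a→7  ←P0
  2='a' goto c→3 d→11
  3='ac' goto a→4
  4='aca' goto b→5
  5='acab' goto d→6
  6='acabd' goto ·  ←P1
  7='ca' goto b→18  ←P2
  8='b' goto b→9 d→10
  9='bb' goto ·  ←P3
  10='bd' goto ·  ←P4
  11='ad' goto b→12
  12='adb' goto ·  ←P5
  13='d' goto a→14
  14='da' goto a→15
  15='daa' goto a→16
  16='daaa' goto d→17
  17='daaad' goto ·  ←P6
  18='cab' goto d→19
  19='cabd' goto ·  ←P7

Failure links (BFS by depth):
  fail(1) 'c': from fail(0)=0 chase 'c': 0 ⇒ 0;  out={0}∪out(0)={0}
  fail(2) 'a': from fail(0)=0 chase 'a': 0 ⇒ 0;  out=∅∪out(0)=∅
  fail(8) 'b': from fail(0)=0 chase 'b': 0 ⇒ 0;  out=∅∪out(0)=∅
  fail(13) 'd': from fail(0)=0 chase 'd': 0 ⇒ 0;  out=∅∪out(0)=∅
  fail(3) 'ac': from fail(2)=0 chase 'c': 0 ⇒ 1;  out=∅∪out(1)={0}
  fail(7) 'ca': from fail(1)=0 chase 'a': 0 ⇒ 2;  out={2}∪out(2)={2}
  fail(9) 'bb': from fail(8)=0 chase 'b': 0 ⇒ 8;  out={3}∪out(8)={3}
  fail(10) 'bd': from fail(8)=0 chase 'd': 0 ⇒ 13;  out={4}∪out(13)={4}
  fail(11) 'ad': from fail(2)=0 chase 'd': 0 ⇒ 13;  out=∅∪out(13)=∅
  fail(14) 'da': from fail(13)=0 chase 'a': 0 ⇒ 2;  out=∅∪out(2)=∅
  fail(4) 'aca': from fail(3)=1 chase 'a': 1 ⇒ 7;  out=∅∪out(7)={2}
  fail(12) 'adb': from fail(11)=13 chase 'b': 13→0 ⇒ 8;  out={5}∪out(8)={5}
  fail(15) 'daa': from fail(14)=2 chase 'a': 2→0 ⇒ 2;  out=∅∪out(2)=∅
  fail(18) 'cab': from fail(7)=2 chase 'b': 2→0 ⇒ 8;  out=∅∪out(8)=∅
  fail(5) 'acab': from fail(4)=7 chase 'b': 7 ⇒ 18;  out=∅∪out(18)=∅
  fail(16) 'daaa': from fail(15)=2 chase 'a': 2→0 ⇒ 2;  out=∅∪out(2)=∅
  fail(19) 'cabd': from fail(18)=8 chase 'd': 8 ⇒ 10;  out={7}∪out(10)={4,7}
  fail(6) 'acabd': from fail(5)=18 chase 'd': 18 ⇒ 19;  out={1}∪out(19)={1,4,7}
  fail(17) 'daaad': from fail(16)=2 chase 'd': 2 ⇒ 11;  out={6}∪out(11)={6}

Run:
pos 0 'a': at 2
pos 1 'd': at 11
pos 2 'b': at 12  ** P5@[0:2]
pos 3 'a': at 2 ·f
pos 4 'b': at 8 ·f
pos 5 'd': at 10  ** P4@[4:5]
pos 6 'c': at 1 ·f  ** P0@[6:6]
pos 7 'd': at 13 ·f
pos 8 'a': at 14
pos 9 'c': at 3 ·f  ** P0@[9:9]
pos 10 'a': at 4  ** P2@[9:10]
pos 11 'b': at 5
pos 12 'd': at 6  ** P1@[8:12],P4@[11:12],P7@[9:12]
pos 13 'a': at 14 ·f
pos 14 'a': at 15
pos 15 'd': at 11 ·f
pos 16 'b': at 12  ** P5@[14:16]
pos 17 'a': at 2 ·f
pos 18 'b': at 8 ·f
pos 19 'd': at 10  ** P4@[18:19]
pos 20 'c': at 1 ·f  ** P0@[20:20]
pos 21 'a': at 7  ** P2@[20:21]
pos 22 'c': at 3 ·f  ** P0@[22:22]
pos 23 'c': at 1 ·f  ** P0@[23:23]
pos 24 'a': at 7  ** P2@[23:24]
pos 25 'a': at 2 ·f
pos 26 'a': at 2 ·f
pos 27 'c': at 3  ** P0@[27:27]
pos 28 'a': at 4  ** P2@[27:28]
pos 29 'b': at 5
pos 30 'd': at 6  ** P1@[26:30],P4@[29:30],P7@[27:30]
pos 31 'c': at 1 ·f  ** P0@[31:31]
pos 32 'b': at 8 ·f
pos 33 'b': at 9  ** P3@[32:33]
pos 34 'b': at 9 ·f  ** P3@[33:34]
pos 35 'b': at 9 ·f  ** P3@[34:35]
pos 36 'd': at 10 ·f  ** P4@[35:36]
pos 37 'd': at 13 ·f
pos 38 'b': at 8 ·f
pos 39 'c': at 1 ·f  ** P0@[39:39]
pos 40 'c': at 1 ·f  ** P0@[40:40]
pos 41 'c': at 1 ·f  ** P0@[41:41]
pos 42 'c': at 1 ·f  ** P0@[42:42]
pos 43 'a': at 7  ** P2@[42:43]
pos 44 'b': at 18
pos 45 'a': at 2 ·f
pos 46 'b': at 8 ·f
pos 47 'c': at 1 ·f  ** P0@[47:47]
pos 48 'a': at 7  ** P2@[47:48]
pos 49 'c': at 3 ·f  ** P0@[49:49]

Matches: [[2,5],[5,4],[6,0],[9,0],[10,2],[12,1],[12,4],[12,7],[16,5],[19,4],[20,0],[21,2],[22,0],[23,0],[24,2],[27,0],[28,2],[30,1],[30,4],[30,7],[31,0],[33,3],[34,3],[35,3],[36,4],[39,0],[40,0],[41,0],[42,0],[43,2],[47,0],[48,2],[49,0]]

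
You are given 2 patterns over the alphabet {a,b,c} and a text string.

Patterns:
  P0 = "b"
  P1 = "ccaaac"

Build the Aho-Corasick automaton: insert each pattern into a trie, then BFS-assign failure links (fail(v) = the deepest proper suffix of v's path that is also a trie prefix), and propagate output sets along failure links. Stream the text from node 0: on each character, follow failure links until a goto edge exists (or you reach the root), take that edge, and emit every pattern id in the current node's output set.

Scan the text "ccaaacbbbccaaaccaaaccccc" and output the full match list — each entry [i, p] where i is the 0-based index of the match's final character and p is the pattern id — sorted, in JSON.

Construct AC machine:
Trie (insert patterns):
  n0 'ε': b→1 c→2
  n1 'b': ·  [P0 ends]
  n2 'c': c→3
  n3 'cc': a→4
  n4 'cca': a→5
  n5 'ccaa': a→6
  n6 'ccaaa': c→7
  n7 'ccaaac': ·  [P1 ends]

BFS fail/out derivation:
  fail(1) 'b': from fail(0)=0 chase 'b': 0 ⇒ 0;  out={0}∪out(0)={0}
  fail(2) 'c': from fail(0)=0 chase 'c': 0 ⇒ 0;  out=∅∪out(0)=∅
  fail(3) 'cc': from fail(2)=0 chase 'c': 0 ⇒ 2;  out=∅∪out(2)=∅
  fail(4) 'cca': from fail(3)=2 chase 'a': 2→0 ⇒ 0;  out=∅∪out(0)=∅
  fail(5) 'ccaa': from fail(4)=0 chase 'a': 0 ⇒ 0;  out=∅∪out(0)=∅
  fail(6) 'ccaaa': from fail(5)=0 chase 'a': 0 ⇒ 0;  out=∅∪out(0)=∅
  fail(7) 'ccaaac': from fail(6)=0 chase 'c': 0 ⇒ 2;  out={1}∪out(2)={1}

Scan:
[0] read 'c'  n0⇒n2
[1] read 'c'  n2⇒n3
[2] read 'a'  n3⇒n4
[3] read 'a'  n4⇒n5
[4] read 'a'  n5⇒n6
[5] read 'c'  n6⇒n7  → match P1@[0:5]
[6] read 'b'  n7⇒n1 (via fail)  → match P0@[6:6]
[7] read 'b'  n1⇒n1 (via fail)  → match P0@[7:7]
[8] read 'b'  n1⇒n1 (via fail)  → match P0@[8:8]
[9] read 'c'  n1⇒n2 (via fail)
[10] read 'c'  n2⇒n3
[11] read 'a'  n3⇒n4
[12] read 'a'  n4⇒n5
[13] read 'a'  n5⇒n6
[14] read 'c'  n6⇒n7  → match P1@[9:14]
[15] read 'c'  n7⇒n3 (via fail)
[16] read 'a'  n3⇒n4
[17] read 'a'  n4⇒n5
[18] read 'a'  n5⇒n6
[19] read 'c'  n6⇒n7  → match P1@[14:19]
[20] read 'c'  n7⇒n3 (via fail)
[21] read 'c'  n3⇒n3 (via fail)
[22] read 'c'  n3⇒n3 (via fail)
[23] read 'c'  n3⇒n3 (via fail)

All matches (sorted): [[5,1],[6,0],[7,0],[8,0],[14,1],[19,1]]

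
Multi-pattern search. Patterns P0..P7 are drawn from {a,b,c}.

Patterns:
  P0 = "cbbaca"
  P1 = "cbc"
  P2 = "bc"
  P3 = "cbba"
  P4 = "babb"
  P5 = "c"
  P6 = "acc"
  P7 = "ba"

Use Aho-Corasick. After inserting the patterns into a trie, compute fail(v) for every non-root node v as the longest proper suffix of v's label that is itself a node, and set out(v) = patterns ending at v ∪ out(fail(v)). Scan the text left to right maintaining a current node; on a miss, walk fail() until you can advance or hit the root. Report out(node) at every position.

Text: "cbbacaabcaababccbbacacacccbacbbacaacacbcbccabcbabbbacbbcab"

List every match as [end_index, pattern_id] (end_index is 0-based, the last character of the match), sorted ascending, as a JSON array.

Build:
Trie (insert patterns):
  n0 'ε': a→13 b→8 c→1
  n1 'c': b→2  ←P5
  n2 'cb': b→3 c→7
  n3 'cbb': a→4
  n4 'cbba': c→5  ←P3
  n5 'cbbac': a→6
  n6 'cbbaca': ·  ←P0
  n7 'cbc': ·  ←P1
  n8 'b': a→10 c→9
  n9 'bc': ·  ←P2
  n10 'ba': b→11  ←P7
  n11 'bab': b→12
  n12 'babb': ·  ←P4
  n13 'a': c→14
  n14 'ac': c→15
  n15 'acc': ·  ←P6

Failure links (BFS by depth):
  n1('c'): parent n0 fail=0; on 'c' 0 → fail=0;  out {5}∪∅={5}
  n8('b'): parent n0 fail=0; on 'b' 0 → fail=0;  out ∅∪∅=∅
  n13('a'): parent n0 fail=0; on 'a' 0 → fail=0;  out ∅∪∅=∅
  n2('cb'): parent n1 fail=0; on 'b' 0 → fail=8;  out ∅∪∅=∅
  n9('bc'): parent n8 fail=0; on 'c' 0 → fail=1;  out {2}∪{5}={2,5}
  n10('ba'): parent n8 fail=0; on 'a' 0 → fail=13;  out {7}∪∅={7}
  n14('ac'): parent n13 fail=0; on 'c' 0 → fail=1;  out ∅∪{5}={5}
  n3('cbb'): parent n2 fail=8; on 'b' 8→0 → fail=8;  out ∅∪∅=∅
  n7('cbc'): parent n2 fail=8; on 'c' 8 → fail=9;  out {1}∪{2,5}={1,2,5}
  n11('bab'): parent n10 fail=13; on 'b' 13→0 → fail=8;  out ∅∪∅=∅
  n15('acc'): parent n14 fail=1; on 'c' 1→0 → fail=1;  out {6}∪{5}={5,6}
  n4('cbba'): parent n3 fail=8; on 'a' 8 → fail=10;  out {3}∪{7}={3,7}
  n12('babb'): parent n11 fail=8; on 'b' 8→0 → fail=8;  out {4}∪∅={4}
  n5('cbbac'): parent n4 fail=10; on 'c' 10→13 → fail=14;  out ∅∪{5}={5}
  n6('cbbaca'): parent n5 fail=14; on 'a' 14→1→0 → fail=13;  out {0}∪∅={0}

Scan:
pos 0 'c': at 1  emit P5@[0:0]
pos 1 'b': at 2
pos 2 'b': at 3
pos 3 'a': at 4  emit P3@[0:3],P7@[2:3]
pos 4 'c': at 5  emit P5@[4:4]
pos 5 'a': at 6  emit P0@[0:5]
pos 6 'a': at 13 ·f
pos 7 'b': at 8 ·f
pos 8 'c': at 9  emit P2@[7:8],P5@[8:8]
pos 9 'a': at 13 ·f
pos 10 'a': at 13 ·f
pos 11 'b': at 8 ·f
pos 12 'a': at 10  emit P7@[11:12]
pos 13 'b': at 11
pos 14 'c': at 9 ·f  emit P2@[13:14],P5@[14:14]
pos 15 'c': at 1 ·f  emit P5@[15:15]
pos 16 'b': at 2
pos 17 'b': at 3
pos 18 'a': at 4  emit P3@[15:18],P7@[17:18]
pos 19 'c': at 5  emit P5@[19:19]
pos 20 'a': at 6  emit P0@[15:20]
pos 21 'c': at 14 ·f  emit P5@[21:21]
pos 22 'a': at 13 ·f
pos 23 'c': at 14  emit P5@[23:23]
pos 24 'c': at 15  emit P5@[24:24],P6@[22:24]
pos 25 'c': at 1 ·f  emit P5@[25:25]
pos 26 'b': at 2
pos 27 'a': at 10 ·f  emit P7@[26:27]
pos 28 'c': at 14 ·f  emit P5@[28:28]
pos 29 'b': at 2 ·f
pos 30 'b': at 3
pos 31 'a': at 4  emit P3@[28:31],P7@[30:31]
pos 32 'c': at 5  emit P5@[32:32]
pos 33 'a': at 6  emit P0@[28:33]
pos 34 'a': at 13 ·f
pos 35 'c': at 14  emit P5@[35:35]
pos 36 'a': at 13 ·f
pos 37 'c': at 14  emit P5@[37:37]
pos 38 'b': at 2 ·f
pos 39 'c': at 7  emit P1@[37:39],P2@[38:39],P5@[39:39]
pos 40 'b': at 2 ·f
pos 41 'c': at 7  emit P1@[39:41],P2@[40:41],P5@[41:41]
pos 42 'c': at 1 ·f  emit P5@[42:42]
pos 43 'a': at 13 ·f
pos 44 'b': at 8 ·f
pos 45 'c': at 9  emit P2@[44:45],P5@[45:45]
pos 46 'b': at 2 ·f
pos 47 'a': at 10 ·f  emit P7@[46:47]
pos 48 'b': at 11
pos 49 'b': at 12  emit P4@[46:49]
pos 50 'b': at 8 ·f
pos 51 'a': at 10  emit P7@[50:51]
pos 52 'c': at 14 ·f  emit P5@[52:52]
pos 53 'b': at 2 ·f
pos 54 'b': at 3
pos 55 'c': at 9 ·f  emit P2@[54:55],P5@[55:55]
pos 56 'a': at 13 ·f
pos 57 'b': at 8 ·f

Matches: [[0,5],[3,3],[3,7],[4,5],[5,0],[8,2],[8,5],[12,7],[14,2],[14,5],[15,5],[18,3],[18,7],[19,5],[20,0],[21,5],[23,5],[24,5],[24,6],[25,5],[27,7],[28,5],[31,3],[31,7],[32,5],[33,0],[35,5],[37,5],[39,1],[39,2],[39,5],[41,1],[41,2],[41,5],[42,5],[45,2],[45,5],[47,7],[49,4],[51,7],[52,5],[55,2],[55,5]]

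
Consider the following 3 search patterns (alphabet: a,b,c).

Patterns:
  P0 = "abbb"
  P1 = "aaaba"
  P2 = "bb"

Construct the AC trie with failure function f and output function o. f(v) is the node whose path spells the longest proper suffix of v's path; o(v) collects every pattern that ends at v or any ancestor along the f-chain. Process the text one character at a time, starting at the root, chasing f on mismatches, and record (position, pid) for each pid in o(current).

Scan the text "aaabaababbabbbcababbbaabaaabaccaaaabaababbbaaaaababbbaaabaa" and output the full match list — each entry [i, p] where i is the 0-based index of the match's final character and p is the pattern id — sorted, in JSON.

Build automaton:
Trie (insert patterns):
  n0 'ε': a→1 b→9
  n1 'a': a→5 b→2
  n2 'ab': b→3
  n3 'abb': b→4
  n4 'abbb': ·  [P0 ends]
  n5 'aa': a→6
  n6 'aaa': b→7
  n7 'aaab': a→8
  n8 'aaaba': ·  [P1 ends]
  n9 'b': b→10
  n10 'bb': ·  [P2 ends]

Failure links (BFS by depth):
  n1('a'): parent n0 fail=0; on 'a' 0 → fail=0;  out ∅∪∅=∅
  n9('b'): parent n0 fail=0; on 'b' 0 → fail=0;  out ∅∪∅=∅
  n2('ab'): parent n1 fail=0; on 'b' 0 → fail=9;  out ∅∪∅=∅
  n5('aa'): parent n1 fail=0; on 'a' 0 → fail=1;  out ∅∪∅=∅
  n10('bb'): parent n9 fail=0; on 'b' 0 → fail=9;  out {2}∪∅={2}
  n3('abb'): parent n2 fail=9; on 'b' 9 → fail=10;  out ∅∪{2}={2}
  n6('aaa'): parent n5 fail=1; on 'a' 1 → fail=5;  out ∅∪∅=∅
  n4('abbb'): parent n3 fail=10; on 'b' 10→9 → fail=10;  out {0}∪{2}={0,2}
  n7('aaab'): parent n6 fail=5; on 'b' 5→1 → fail=2;  out ∅∪∅=∅
  n8('aaaba'): parent n7 fail=2; on 'a' 2→9→0 → fail=1;  out {1}∪∅={1}

Text stream:
pos 0 'a': at 1
pos 1 'a': at 5
pos 2 'a': at 6
pos 3 'b': at 7
pos 4 'a': at 8  emit P1@[0:4]
pos 5 'a': at 5 ·f
pos 6 'b': at 2 ·f
pos 7 'a': at 1 ·f
pos 8 'b': at 2
pos 9 'b': at 3  emit P2@[8:9]
pos 10 'a': at 1 ·f
pos 11 'b': at 2
pos 12 'b': at 3  emit P2@[11:12]
pos 13 'b': at 4  emit P0@[10:13],P2@[12:13]
pos 14 'c': at 0 ·f
pos 15 'a': at 1
pos 16 'b': at 2
pos 17 'a': at 1 ·f
pos 18 'b': at 2
pos 19 'b': at 3  emit P2@[18:19]
pos 20 'b': at 4  emit P0@[17:20],P2@[19:20]
pos 21 'a': at 1 ·f
pos 22 'a': at 5
pos 23 'b': at 2 ·f
pos 24 'a': at 1 ·f
pos 25 'a': at 5
pos 26 'a': at 6
pos 27 'b': at 7
pos 28 'a': at 8  emit P1@[24:28]
pos 29 'c': at 0 ·f
pos 30 'c': at 0
pos 31 'a': at 1
pos 32 'a': at 5
pos 33 'a': at 6
pos 34 'a': at 6 ·f
pos 35 'b': at 7
pos 36 'a': at 8  emit P1@[32:36]
pos 37 'a': at 5 ·f
pos 38 'b': at 2 ·f
pos 39 'a': at 1 ·f
pos 40 'b': at 2
pos 41 'b': at 3  emit P2@[40:41]
pos 42 'b': at 4  emit P0@[39:42],P2@[41:42]
pos 43 'a': at 1 ·f
pos 44 'a': at 5
pos 45 'a': at 6
pos 46 'a': at 6 ·f
pos 47 'a': at 6 ·f
pos 48 'b': at 7
pos 49 'a': at 8  emit P1@[45:49]
pos 50 'b': at 2 ·f
pos 51 'b': at 3  emit P2@[50:51]
pos 52 'b': at 4  emit P0@[49:52],P2@[51:52]
pos 53 'a': at 1 ·f
pos 54 'a': at 5
pos 55 'a': at 6
pos 56 'b': at 7
pos 57 'a': at 8  emit P1@[53:57]
pos 58 'a': at 5 ·f

Matches: [[4,1],[9,2],[12,2],[13,0],[13,2],[19,2],[20,0],[20,2],[28,1],[36,1],[41,2],[42,0],[42,2],[49,1],[51,2],[52,0],[52,2],[57,1]]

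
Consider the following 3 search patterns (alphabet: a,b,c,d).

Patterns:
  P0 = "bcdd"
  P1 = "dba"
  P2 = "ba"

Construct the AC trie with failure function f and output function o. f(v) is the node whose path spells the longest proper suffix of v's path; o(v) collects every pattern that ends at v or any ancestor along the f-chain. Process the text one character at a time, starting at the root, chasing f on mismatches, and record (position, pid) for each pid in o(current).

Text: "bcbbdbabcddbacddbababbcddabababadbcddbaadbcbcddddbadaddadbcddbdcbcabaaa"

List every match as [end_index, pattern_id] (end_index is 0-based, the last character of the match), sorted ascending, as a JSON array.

Build automaton:
Trie (insert patterns):
  0='ε' goto b→1 d→5
  1='b' goto a→8 c→2
  2='bc' goto d→3
  3='bcd' goto d→4
  4='bcdd' goto ·  ←P0
  5='d' goto b→6
  6='db' goto a→7
  7='dba' goto ·  ←P1
  8='ba' goto ·  ←P2

Failure links (BFS by depth):
  fail(1) 'b': from fail(0)=0 chase 'b': 0 ⇒ 0;  out=∅∪out(0)=∅
  fail(5) 'd': from fail(0)=0 chase 'd': 0 ⇒ 0;  out=∅∪out(0)=∅
  fail(2) 'bc': from fail(1)=0 chase 'c': 0 ⇒ 0;  out=∅∪out(0)=∅
  fail(6) 'db': from fail(5)=0 chase 'b': 0 ⇒ 1;  out=∅∪out(1)=∅
  fail(8) 'ba': from fail(1)=0 chase 'a': 0 ⇒ 0;  out={2}∪out(0)={2}
  fail(3) 'bcd': from fail(2)=0 chase 'd': 0 ⇒ 5;  out=∅∪out(5)=∅
  fail(7) 'dba': from fail(6)=1 chase 'a': 1 ⇒ 8;  out={1}∪out(8)={1,2}
  fail(4) 'bcdd': from fail(3)=5 chase 'd': 5→0 ⇒ 5;  out={0}∪out(5)={0}

Run:
pos 0 'b': at 1
pos 1 'c': at 2
pos 2 'b': at 1 (via fail)
pos 3 'b': at 1 (via fail)
pos 4 'd': at 5 (via fail)
pos 5 'b': at 6
pos 6 'a': at 7  ** P1@[4:6],P2@[5:6]
pos 7 'b': at 1 (via fail)
pos 8 'c': at 2
pos 9 'd': at 3
pos 10 'd': at 4  ** P0@[7:10]
pos 11 'b': at 6 (via fail)
pos 12 'a': at 7  ** P1@[10:12],P2@[11:12]
pos 13 'c': at 0 (via fail)
pos 14 'd': at 5
pos 15 'd': at 5 (via fail)
pos 16 'b': at 6
pos 17 'a': at 7  ** P1@[15:17],P2@[16:17]
pos 18 'b': at 1 (via fail)
pos 19 'a': at 8  ** P2@[18:19]
pos 20 'b': at 1 (via fail)
pos 21 'b': at 1 (via fail)
pos 22 'c': at 2
pos 23 'd': at 3
pos 24 'd': at 4  ** P0@[21:24]
pos 25 'a': at 0 (via fail)
pos 26 'b': at 1
pos 27 'a': at 8  ** P2@[26:27]
pos 28 'b': at 1 (via fail)
pos 29 'a': at 8  ** P2@[28:29]
pos 30 'b': at 1 (via fail)
pos 31 'a': at 8  ** P2@[30:31]
pos 32 'd': at 5 (via fail)
pos 33 'b': at 6
pos 34 'c': at 2 (via fail)
pos 35 'd': at 3
pos 36 'd': at 4  ** P0@[33:36]
pos 37 'b': at 6 (via fail)
pos 38 'a': at 7  ** P1@[36:38],P2@[37:38]
pos 39 'a': at 0 (via fail)
pos 40 'd': at 5
pos 41 'b': at 6
pos 42 'c': at 2 (via fail)
pos 43 'b': at 1 (via fail)
pos 44 'c': at 2
pos 45 'd': at 3
pos 46 'd': at 4  ** P0@[43:46]
pos 47 'd': at 5 (via fail)
pos 48 'd': at 5 (via fail)
pos 49 'b': at 6
pos 50 'a': at 7  ** P1@[48:50],P2@[49:50]
pos 51 'd': at 5 (via fail)
pos 52 'a': at 0 (via fail)
pos 53 'd': at 5
pos 54 'd': at 5 (via fail)
pos 55 'a': at 0 (via fail)
pos 56 'd': at 5
pos 57 'b': at 6
pos 58 'c': at 2 (via fail)
pos 59 'd': at 3
pos 60 'd': at 4  ** P0@[57:60]
pos 61 'b': at 6 (via fail)
pos 62 'd': at 5 (via fail)
pos 63 'c': at 0 (via fail)
pos 64 'b': at 1
pos 65 'c': at 2
pos 66 'a': at 0 (via fail)
pos 67 'b': at 1
pos 68 'a': at 8  ** P2@[67:68]
pos 69 'a': at 0 (via fail)
pos 70 'a': at 0

Result: [[6,1],[6,2],[10,0],[12,1],[12,2],[17,1],[17,2],[19,2],[24,0],[27,2],[29,2],[31,2],[36,0],[38,1],[38,2],[46,0],[50,1],[50,2],[60,0],[68,2]]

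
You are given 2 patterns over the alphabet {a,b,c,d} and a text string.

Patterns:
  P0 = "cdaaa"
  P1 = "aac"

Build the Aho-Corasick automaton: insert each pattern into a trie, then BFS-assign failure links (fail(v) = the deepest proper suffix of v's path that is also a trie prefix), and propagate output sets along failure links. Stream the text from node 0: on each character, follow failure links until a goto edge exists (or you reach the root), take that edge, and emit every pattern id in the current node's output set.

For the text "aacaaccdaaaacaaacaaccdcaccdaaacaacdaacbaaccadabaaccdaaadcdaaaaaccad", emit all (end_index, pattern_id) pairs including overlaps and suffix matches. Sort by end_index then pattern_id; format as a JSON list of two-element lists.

Construct AC machine:
Trie nodes:
  0='ε' goto a→6 c→1
  1='c' goto d→2
  2='cd' goto a→3
  3='cda' goto a→4
  4='cdaa' goto a→5
  5='cdaaa' goto ·  ←P0
  6='a' goto a→7
  7='aa' goto c→8
  8='aac' goto ·  ←P1

BFS fail/out derivation:
  n1('c'): parent n0 fail=0; on 'c' 0 → fail=0;  out ∅∪∅=∅
  n6('a'): parent n0 fail=0; on 'a' 0 → fail=0;  out ∅∪∅=∅
  n2('cd'): parent n1 fail=0; on 'd' 0 → fail=0;  out ∅∪∅=∅
  n7('aa'): parent n6 fail=0; on 'a' 0 → fail=6;  out ∅∪∅=∅
  n3('cda'): parent n2 fail=0; on 'a' 0 → fail=6;  out ∅∪∅=∅
  n8('aac'): parent n7 fail=6; on 'c' 6→0 → fail=1;  out {1}∪∅={1}
  n4('cdaa'): parent n3 fail=6; on 'a' 6 → fail=7;  out ∅∪∅=∅
  n5('cdaaa'): parent n4 fail=7; on 'a' 7→6 → fail=7;  out {0}∪∅={0}

Scan:
[0] read 'a'  n0⇒n6
[1] read 'a'  n6⇒n7
[2] read 'c'  n7⇒n8  → match P1@[0:2]
[3] read 'a'  n8⇒n6 ·f
[4] read 'a'  n6⇒n7
[5] read 'c'  n7⇒n8  → match P1@[3:5]
[6] read 'c'  n8⇒n1 ·f
[7] read 'd'  n1⇒n2
[8] read 'a'  n2⇒n3
[9] read 'a'  n3⇒n4
[10] read 'a'  n4⇒n5  → match P0@[6:10]
[11] read 'a'  n5⇒n7 ·f
[12] read 'c'  n7⇒n8  → match P1@[10:12]
[13] read 'a'  n8⇒n6 ·f
[14] read 'a'  n6⇒n7
[15] read 'a'  n7⇒n7 ·f
[16] read 'c'  n7⇒n8  → match P1@[14:16]
[17] read 'a'  n8⇒n6 ·f
[18] read 'a'  n6⇒n7
[19] read 'c'  n7⇒n8  → match P1@[17:19]
[20] read 'c'  n8⇒n1 ·f
[21] read 'd'  n1⇒n2
[22] read 'c'  n2⇒n1 ·f
[23] read 'a'  n1⇒n6 ·f
[24] read 'c'  n6⇒n1 ·f
[25] read 'c'  n1⇒n1 ·f
[26] read 'd'  n1⇒n2
[27] read 'a'  n2⇒n3
[28] read 'a'  n3⇒n4
[29] read 'a'  n4⇒n5  → match P0@[25:29]
[30] read 'c'  n5⇒n8 ·f  → match P1@[28:30]
[31] read 'a'  n8⇒n6 ·f
[32] read 'a'  n6⇒n7
[33] read 'c'  n7⇒n8  → match P1@[31:33]
[34] read 'd'  n8⇒n2 ·f
[35] read 'a'  n2⇒n3
[36] read 'a'  n3⇒n4
[37] read 'c'  n4⇒n8 ·f  → match P1@[35:37]
[38] read 'b'  n8⇒n0 ·f
[39] read 'a'  n0⇒n6
[40] read 'a'  n6⇒n7
[41] read 'c'  n7⇒n8  → match P1@[39:41]
[42] read 'c'  n8⇒n1 ·f
[43] read 'a'  n1⇒n6 ·f
[44] read 'd'  n6⇒n0 ·f
[45] read 'a'  n0⇒n6
[46] read 'b'  n6⇒n0 ·f
[47] read 'a'  n0⇒n6
[48] read 'a'  n6⇒n7
[49] read 'c'  n7⇒n8  → match P1@[47:49]
[50] read 'c'  n8⇒n1 ·f
[51] read 'd'  n1⇒n2
[52] read 'a'  n2⇒n3
[53] read 'a'  n3⇒n4
[54] read 'a'  n4⇒n5  → match P0@[50:54]
[55] read 'd'  n5⇒n0 ·f
[56] read 'c'  n0⇒n1
[57] read 'd'  n1⇒n2
[58] read 'a'  n2⇒n3
[59] read 'a'  n3⇒n4
[60] read 'a'  n4⇒n5  → match P0@[56:60]
[61] read 'a'  n5⇒n7 ·f
[62] read 'a'  n7⇒n7 ·f
[63] read 'c'  n7⇒n8  → match P1@[61:63]
[64] read 'c'  n8⇒n1 ·f
[65] read 'a'  n1⇒n6 ·f
[66] read 'd'  n6⇒n0 ·f

Matches: [[2,1],[5,1],[10,0],[12,1],[16,1],[19,1],[29,0],[30,1],[33,1],[37,1],[41,1],[49,1],[54,0],[60,0],[63,1]]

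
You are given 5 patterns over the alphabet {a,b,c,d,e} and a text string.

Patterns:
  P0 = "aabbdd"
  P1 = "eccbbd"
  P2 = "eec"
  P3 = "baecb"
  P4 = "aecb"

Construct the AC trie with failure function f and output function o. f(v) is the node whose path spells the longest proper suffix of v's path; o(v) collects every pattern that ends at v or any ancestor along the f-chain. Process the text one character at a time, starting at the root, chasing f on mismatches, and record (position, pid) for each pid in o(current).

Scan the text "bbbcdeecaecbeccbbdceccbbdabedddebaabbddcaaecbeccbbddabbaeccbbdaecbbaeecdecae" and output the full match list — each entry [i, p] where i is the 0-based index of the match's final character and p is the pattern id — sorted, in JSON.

Build:
Trie nodes:
  n0 'ε': a→1 b→15 e→7
  n1 'a': a→2 e→20
  n2 'aa': b→3
  n3 'aab': b→4
  n4 'aabb': d→5
  n5 'aabbd': d→6
  n6 'aabbdd': ·  ←P0
  n7 'e': c→8 e→13
  n8 'ec': c→9
  n9 'ecc': b→10
  n10 'eccb': b→11
  n11 'eccbb': d→12
  n12 'eccbbd': ·  ←P1
  n13 'ee': c→14
  n14 'eec': ·  ←P2
  n15 'b': a→16
  n16 'ba': e→17
  n17 'bae': c→18
  n18 'baec': b→19
  n19 'baecb': ·  ←P3
  n20 'ae': c→21
  n21 'aec': b→22
  n22 'aecb': ·  ←P4

Failure links (BFS by depth):
  fail(1) 'a': from fail(0)=0 chase 'a': 0 ⇒ 0;  out=∅∪out(0)=∅
  fail(7) 'e': from fail(0)=0 chase 'e': 0 ⇒ 0;  out=∅∪out(0)=∅
  fail(15) 'b': from fail(0)=0 chase 'b': 0 ⇒ 0;  out=∅∪out(0)=∅
  fail(2) 'aa': from fail(1)=0 chase 'a': 0 ⇒ 1;  out=∅∪out(1)=∅
  fail(8) 'ec': from fail(7)=0 chase 'c': 0 ⇒ 0;  out=∅∪out(0)=∅
  fail(13) 'ee': from fail(7)=0 chase 'e': 0 ⇒ 7;  out=∅∪out(7)=∅
  fail(16) 'ba': from fail(15)=0 chase 'a': 0 ⇒ 1;  out=∅∪out(1)=∅
  fail(20) 'ae': from fail(1)=0 chase 'e': 0 ⇒ 7;  out=∅∪out(7)=∅
  fail(3) 'aab': from fail(2)=1 chase 'b': 1→0 ⇒ 15;  out=∅∪out(15)=∅
  fail(9) 'ecc': from fail(8)=0 chase 'c': 0 ⇒ 0;  out=∅∪out(0)=∅
  fail(14) 'eec': from fail(13)=7 chase 'c': 7 ⇒ 8;  out={2}∪out(8)={2}
  fail(17) 'bae': from fail(16)=1 chase 'e': 1 ⇒ 20;  out=∅∪out(20)=∅
  fail(21) 'aec': from fail(20)=7 chase 'c': 7 ⇒ 8;  out=∅∪out(8)=∅
  fail(4) 'aabb': from fail(3)=15 chase 'b': 15→0 ⇒ 15;  out=∅∪out(15)=∅
  fail(10) 'eccb': from fail(9)=0 chase 'b': 0 ⇒ 15;  out=∅∪out(15)=∅
  fail(18) 'baec': from fail(17)=20 chase 'c': 20 ⇒ 21;  out=∅∪out(21)=∅
  fail(22) 'aecb': from fail(21)=8 chase 'b': 8→0 ⇒ 15;  out={4}∪out(15)={4}
  fail(5) 'aabbd': from fail(4)=15 chase 'd': 15→0 ⇒ 0;  out=∅∪out(0)=∅
  fail(11) 'eccbb': from fail(10)=15 chase 'b': 15→0 ⇒ 15;  out=∅∪out(15)=∅
  fail(19) 'baecb': from fail(18)=21 chase 'b': 21 ⇒ 22;  out={3}∪out(22)={3,4}
  fail(6) 'aabbdd': from fail(5)=0 chase 'd': 0 ⇒ 0;  out={0}∪out(0)={0}
  fail(12) 'eccbbd': from fail(11)=15 chase 'd': 15→0 ⇒ 0;  out={1}∪out(0)={1}

Text stream:
pos 0 'b': at 15
pos 1 'b': at 15 ·f
pos 2 'b': at 15 ·f
pos 3 'c': at 0 ·f
pos 4 'd': at 0
pos 5 'e': at 7
pos 6 'e': at 13
pos 7 'c': at 14  ** P2@[5:7]
pos 8 'a': at 1 ·f
pos 9 'e': at 20
pos 10 'c': at 21
pos 11 'b': at 22  ** P4@[8:11]
pos 12 'e': at 7 ·f
pos 13 'c': at 8
pos 14 'c': at 9
pos 15 'b': at 10
pos 16 'b': at 11
pos 17 'd': at 12  ** P1@[12:17]
pos 18 'c': at 0 ·f
pos 19 'e': at 7
pos 20 'c': at 8
pos 21 'c': at 9
pos 22 'b': at 10
pos 23 'b': at 11
pos 24 'd': at 12  ** P1@[19:24]
pos 25 'a': at 1 ·f
pos 26 'b': at 15 ·f
pos 27 'e': at 7 ·f
pos 28 'd': at 0 ·f
pos 29 'd': at 0
pos 30 'd': at 0
pos 31 'e': at 7
pos 32 'b': at 15 ·f
pos 33 'a': at 16
pos 34 'a': at 2 ·f
pos 35 'b': at 3
pos 36 'b': at 4
pos 37 'd': at 5
pos 38 'd': at 6  ** P0@[33:38]
pos 39 'c': at 0 ·f
pos 40 'a': at 1
pos 41 'a': at 2
pos 42 'e': at 20 ·f
pos 43 'c': at 21
pos 44 'b': at 22  ** P4@[41:44]
pos 45 'e': at 7 ·f
pos 46 'c': at 8
pos 47 'c': at 9
pos 48 'b': at 10
pos 49 'b': at 11
pos 50 'd': at 12  ** P1@[45:50]
pos 51 'd': at 0 ·f
pos 52 'a': at 1
pos 53 'b': at 15 ·f
pos 54 'b': at 15 ·f
pos 55 'a': at 16
pos 56 'e': at 17
pos 57 'c': at 18
pos 58 'c': at 9 ·f
pos 59 'b': at 10
pos 60 'b': at 11
pos 61 'd': at 12  ** P1@[56:61]
pos 62 'a': at 1 ·f
pos 63 'e': at 20
pos 64 'c': at 21
pos 65 'b': at 22  ** P4@[62:65]
pos 66 'b': at 15 ·f
pos 67 'a': at 16
pos 68 'e': at 17
pos 69 'e': at 13 ·f
pos 70 'c': at 14  ** P2@[68:70]
pos 71 'd': at 0 ·f
pos 72 'e': at 7
pos 73 'c': at 8
pos 74 'a': at 1 ·f
pos 75 'e': at 20

All matches (sorted): [[7,2],[11,4],[17,1],[24,1],[38,0],[44,4],[50,1],[61,1],[65,4],[70,2]]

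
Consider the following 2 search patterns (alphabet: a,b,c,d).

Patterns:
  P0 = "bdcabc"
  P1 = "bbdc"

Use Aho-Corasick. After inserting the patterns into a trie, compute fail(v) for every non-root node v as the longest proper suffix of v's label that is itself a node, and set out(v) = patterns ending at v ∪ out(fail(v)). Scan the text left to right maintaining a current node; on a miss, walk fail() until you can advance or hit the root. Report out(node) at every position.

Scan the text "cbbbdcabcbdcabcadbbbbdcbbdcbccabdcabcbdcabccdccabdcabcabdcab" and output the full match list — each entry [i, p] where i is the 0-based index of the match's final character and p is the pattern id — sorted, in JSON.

Construct AC machine:
Trie nodes:
  n0 'ε': b→1
  n1 'b': b→7 d→2
  n2 'bd': c→3
  n3 'bdc': a→4
  n4 'bdca': b→5
  n5 'bdcab': c→6
  n6 'bdcabc': ·  [P0 ends]
  n7 'bb': d→8
  n8 'bbd': c→9
  n9 'bbdc': ·  [P1 ends]

Failure links (BFS by depth):
  fail(1) 'b': from fail(0)=0 chase 'b': 0 ⇒ 0;  out=∅∪out(0)=∅
  fail(2) 'bd': from fail(1)=0 chase 'd': 0 ⇒ 0;  out=∅∪out(0)=∅
  fail(7) 'bb': from fail(1)=0 chase 'b': 0 ⇒ 1;  out=∅∪out(1)=∅
  fail(3) 'bdc': from fail(2)=0 chase 'c': 0 ⇒ 0;  out=∅∪out(0)=∅
  fail(8) 'bbd': from fail(7)=1 chase 'd': 1 ⇒ 2;  out=∅∪out(2)=∅
  fail(4) 'bdca': from fail(3)=0 chase 'a': 0 ⇒ 0;  out=∅∪out(0)=∅
  fail(9) 'bbdc': from fail(8)=2 chase 'c': 2 ⇒ 3;  out={1}∪out(3)={1}
  fail(5) 'bdcab': from fail(4)=0 chase 'b': 0 ⇒ 1;  out=∅∪out(1)=∅
  fail(6) 'bdcabc': from fail(5)=1 chase 'c': 1→0 ⇒ 0;  out={0}∪out(0)={0}

Run:
[0] read 'c'  n0⇒n0
[1] read 'b'  n0⇒n1
[2] read 'b'  n1⇒n7
[3] read 'b'  n7⇒n7 ·f
[4] read 'd'  n7⇒n8
[5] read 'c'  n8⇒n9  ** P1@[2:5]
[6] read 'a'  n9⇒n4 ·f
[7] read 'b'  n4⇒n5
[8] read 'c'  n5⇒n6  ** P0@[3:8]
[9] read 'b'  n6⇒n1 ·f
[10] read 'd'  n1⇒n2
[11] read 'c'  n2⇒n3
[12] read 'a'  n3⇒n4
[13] read 'b'  n4⇒n5
[14] read 'c'  n5⇒n6  ** P0@[9:14]
[15] read 'a'  n6⇒n0 ·f
[16] read 'd'  n0⇒n0
[17] read 'b'  n0⇒n1
[18] read 'b'  n1⇒n7
[19] read 'b'  n7⇒n7 ·f
[20] read 'b'  n7⇒n7 ·f
[21] read 'd'  n7⇒n8
[22] read 'c'  n8⇒n9  ** P1@[19:22]
[23] read 'b'  n9⇒n1 ·f
[24] read 'b'  n1⇒n7
[25] read 'd'  n7⇒n8
[26] read 'c'  n8⇒n9  ** P1@[23:26]
[27] read 'b'  n9⇒n1 ·f
[28] read 'c'  n1⇒n0 ·f
[29] read 'c'  n0⇒n0
[30] read 'a'  n0⇒n0
[31] read 'b'  n0⇒n1
[32] read 'd'  n1⇒n2
[33] read 'c'  n2⇒n3
[34] read 'a'  n3⇒n4
[35] read 'b'  n4⇒n5
[36] read 'c'  n5⇒n6  ** P0@[31:36]
[37] read 'b'  n6⇒n1 ·f
[38] read 'd'  n1⇒n2
[39] read 'c'  n2⇒n3
[40] read 'a'  n3⇒n4
[41] read 'b'  n4⇒n5
[42] read 'c'  n5⇒n6  ** P0@[37:42]
[43] read 'c'  n6⇒n0 ·f
[44] read 'd'  n0⇒n0
[45] read 'c'  n0⇒n0
[46] read 'c'  n0⇒n0
[47] read 'a'  n0⇒n0
[48] read 'b'  n0⇒n1
[49] read 'd'  n1⇒n2
[50] read 'c'  n2⇒n3
[51] read 'a'  n3⇒n4
[52] read 'b'  n4⇒n5
[53] read 'c'  n5⇒n6  ** P0@[48:53]
[54] read 'a'  n6⇒n0 ·f
[55] read 'b'  n0⇒n1
[56] read 'd'  n1⇒n2
[57] read 'c'  n2⇒n3
[58] read 'a'  n3⇒n4
[59] read 'b'  n4⇒n5

Matches: [[5,1],[8,0],[14,0],[22,1],[26,1],[36,0],[42,0],[53,0]]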